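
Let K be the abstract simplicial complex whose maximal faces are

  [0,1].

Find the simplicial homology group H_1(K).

We work with the vertex ordering 0 < 1. The simplices of K, each written with vertices in increasing order, are:

  0-simplices (2): [0], [1]
  1-simplices (1): [0,1]

giving chain groups C_0 ≅ Z^2, C_1 ≅ Z^1.

∂_1: C_1 → C_0 sends each edge [p,q] (with p < q) to q − p. For instance
  ∂[0,1] = [1] − [0].
This gives a 2×1 integer matrix of rank 1; reducing to Smith normal form yields diagonal entries (1).

Reading off H_k = ker ∂_k / im ∂_{k+1}:

  H_1: rank ker ∂_1 − rank ∂_2 = (1 − 1) − 0 = 0, and there is no ∂_2, so H_1 ≅ 0.

H_1 = 0.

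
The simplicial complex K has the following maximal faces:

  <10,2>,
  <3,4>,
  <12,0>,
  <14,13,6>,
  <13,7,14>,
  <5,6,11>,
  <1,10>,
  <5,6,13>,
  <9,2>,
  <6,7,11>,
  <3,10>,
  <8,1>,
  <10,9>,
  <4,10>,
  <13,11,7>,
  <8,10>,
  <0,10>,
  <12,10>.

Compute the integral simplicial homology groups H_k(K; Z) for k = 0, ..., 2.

H_0 ≅ Z^2,  H_1 ≅ Z^5,  H_2 = 0.

Fix the vertex order 0 < 1 < 2 < 3 < 4 < 5 < 6 < 7 < 8 < 9 < 10 < 11 < 12 < 13 < 14 and write every simplex with vertices in increasing order. Then dim K = 2 and the simplices of K are:

  0-simplices (15): [0], [1], [2], [3], [4], [5], [6], [7], [8], [9], [10], [11], [12], [13], [14]
  1-simplices (24): (24 of them)
  2-simplices (6): [5,6,11], [5,6,13], [6,7,11], [6,13,14], [7,11,13], [7,13,14]

so the chain groups are C_0 ≅ Z^15, C_1 ≅ Z^24, C_2 ≅ Z^6.

The boundary map ∂_1: C_1 → C_0 sends each edge [p,q] (with p < q) to q − p. For instance
  ∂[2,10] = [10] − [2].
As a 15×24 matrix over Z this has rank 13, with invariant factors (1,1,1,1,1,1,1,1,1,1,1,1,1).

Boundary ∂_2: C_2 → C_1 sends each 2-simplex [p,q,r] to [q,r] − [p,r] + [p,q]. For instance
  ∂[5,6,11] = [6,11] − [5,11] + [5,6],
  ∂[6,7,11] = [7,11] − [6,11] + [6,7].
This gives a 24×6 integer matrix of rank 6; reducing to Smith normal form yields diagonal entries (1,1,1,1,1,1).

Now H_k = ker ∂_k / im ∂_{k+1}, so:

  H_0: rank C_0 − rank ∂_1 = 15 − 13 = 2, and the invariant factors of ∂_1 are all 1, so H_0 ≅ Z^2.
  H_1: rank ker ∂_1 − rank ∂_2 = (24 − 13) − 6 = 5, and the invariant factors of ∂_2 are all 1, so H_1 ≅ Z^5.
  H_2: rank ker ∂_2 − rank ∂_3 = (6 − 6) − 0 = 0, and there is no ∂_3, so H_2 ≅ 0.

As a check, the Euler characteristic is 15 − 24 + 6 = -3, which agrees with 2 − 5 + 0 = -3.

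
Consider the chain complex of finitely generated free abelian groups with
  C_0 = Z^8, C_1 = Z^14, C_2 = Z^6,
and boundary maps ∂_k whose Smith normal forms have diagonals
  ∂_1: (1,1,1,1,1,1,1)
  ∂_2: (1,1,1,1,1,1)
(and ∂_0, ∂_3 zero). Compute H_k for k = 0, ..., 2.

H_0 ≅ Z,  H_1 ≅ Z,  H_2 = 0.

H_0: b_0 = 8 − 0 − 7 = 1; torsion from ∂_1 factors > 1: none. So H_0 ≅ Z.
H_1: b_1 = 14 − 7 − 6 = 1; torsion from ∂_2 factors > 1: none. So H_1 ≅ Z.
H_2: b_2 = 6 − 6 − 0 = 0; torsion from ∂_3 factors > 1: none. So H_2 ≅ 0.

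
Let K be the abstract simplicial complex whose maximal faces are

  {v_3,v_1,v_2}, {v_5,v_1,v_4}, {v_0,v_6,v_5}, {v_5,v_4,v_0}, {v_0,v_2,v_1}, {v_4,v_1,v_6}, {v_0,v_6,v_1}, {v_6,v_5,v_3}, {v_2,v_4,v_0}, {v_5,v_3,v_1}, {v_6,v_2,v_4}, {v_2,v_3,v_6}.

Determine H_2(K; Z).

We work with the vertex ordering v_0 < v_1 < v_2 < v_3 < v_4 < v_5 < v_6. The simplices of K, each written with vertices in increasing order, are:

  0-simplices (7): [v_0], [v_1], [v_2], [v_3], [v_4], [v_5], [v_6]
  1-simplices (18): (18 of them)
  2-simplices (12): (12 of them)

Hence C_0 ≅ Z^7, C_1 ≅ Z^18, C_2 ≅ Z^12.

∂_1: C_1 → C_0 sends each edge [p,q] (with p < q) to q − p. For instance
  ∂[v_4,v_6] = [v_6] − [v_4].
The resulting 7×18 matrix has rank 6, and its Smith normal form has invariant factors (1,1,1,1,1,1).

The boundary map ∂_2: C_2 → C_1 acts by ∂[p,q,r] = [q,r] − [p,r] + [p,q]. For instance
  ∂[v_0,v_4,v_5] = [v_4,v_5] − [v_0,v_5] + [v_0,v_4],
  ∂[v_0,v_2,v_4] = [v_2,v_4] − [v_0,v_4] + [v_0,v_2].
The resulting 18×12 matrix has rank 12, and its Smith normal form has invariant factors (1,1,1,1,1,1,1,1,1,1,1,2).

Now H_k = ker ∂_k / im ∂_{k+1}, so:

  H_2: rank ker ∂_2 − rank ∂_3 = (12 − 12) − 0 = 0, and there is no ∂_3, so H_2 = 0.

H_2 = 0.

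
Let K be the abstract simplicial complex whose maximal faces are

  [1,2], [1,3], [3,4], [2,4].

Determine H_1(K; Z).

Order the vertices as 1 < 2 < 3 < 4. Listing each simplex with vertices in this order, K has dimension 1 with simplices:

  0-simplices (4): [1], [2], [3], [4]
  1-simplices (4): [1,2], [1,3], [2,4], [3,4]

so the chain groups are C_0 ≅ Z^4, C_1 ≅ Z^4.

Boundary ∂_1: C_1 → C_0 sends each edge [p,q] (with p < q) to q − p. For instance
  ∂[2,4] = [4] − [2].
The resulting 4×4 matrix has rank 3, and its Smith normal form has invariant factors (1,1,1).

Computing H_k = (kernel of ∂_k) / (image of ∂_{k+1}):

  H_1: rank ker ∂_1 − rank ∂_2 = (4 − 3) − 0 = 1, and there is no ∂_2, so H_1 ≅ Z.

(K is a triangulation of the circle S^1.)

H_1 = Z.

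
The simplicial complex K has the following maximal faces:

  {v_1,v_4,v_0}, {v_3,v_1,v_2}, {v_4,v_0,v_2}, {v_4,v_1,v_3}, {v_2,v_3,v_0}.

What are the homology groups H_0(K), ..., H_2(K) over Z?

H_0 ≅ Z,  H_1 ≅ Z,  H_2 = 0.

Fix the vertex order v_0 < v_1 < v_2 < v_3 < v_4 and write every simplex with vertices in increasing order. Then dim K = 2 and the simplices of K are:

  0-simplices (5): [v_0], [v_1], [v_2], [v_3], [v_4]
  1-simplices (10): [v_0,v_1], [v_0,v_2], [v_0,v_3], [v_0,v_4], [v_1,v_2], [v_1,v_3], [v_1,v_4], [v_2,v_3], [v_2,v_4], [v_3,v_4]
  2-simplices (5): [v_0,v_1,v_4], [v_0,v_2,v_3], [v_0,v_2,v_4], [v_1,v_2,v_3], [v_1,v_3,v_4]

giving chain groups C_0 ≅ Z^5, C_1 ≅ Z^10, C_2 ≅ Z^5.

The boundary map ∂_1: C_1 → C_0 maps an edge to its endpoints' difference, ∂[p,q] = q − p.
This gives a 5×10 integer matrix of rank 4; reducing to Smith normal form yields diagonal entries (1,1,1,1).

∂_2: C_2 → C_1 sends each 2-simplex [p,q,r] to [q,r] − [p,r] + [p,q]. For instance
  ∂[v_1,v_2,v_3] = [v_2,v_3] − [v_1,v_3] + [v_1,v_2],
  ∂[v_1,v_3,v_4] = [v_3,v_4] − [v_1,v_4] + [v_1,v_3].
As a 10×5 matrix over Z this has rank 5, with invariant factors (1,1,1,1,1).

Computing H_k = (kernel of ∂_k) / (image of ∂_{k+1}):

  H_0: rank C_0 − rank ∂_1 = 5 − 4 = 1, and the invariant factors of ∂_1 are all 1, so H_0 ≅ Z.
  H_1: rank ker ∂_1 − rank ∂_2 = (10 − 4) − 5 = 1, and the invariant factors of ∂_2 are all 1, so H_1 ≅ Z.
  H_2: rank ker ∂_2 − rank ∂_3 = (5 − 5) − 0 = 0, and there is no ∂_3, so H_2 ≅ 0.

(K is a triangulation of the Möbius band.)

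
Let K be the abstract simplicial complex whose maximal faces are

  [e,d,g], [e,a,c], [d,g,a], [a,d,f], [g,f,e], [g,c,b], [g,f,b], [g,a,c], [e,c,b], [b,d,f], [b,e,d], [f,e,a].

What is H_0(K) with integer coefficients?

We work with the vertex ordering a < b < c < d < e < f < g. The simplices of K, each written with vertices in increasing order, are:

  0-simplices (7): a, b, c, d, e, f, g
  1-simplices (18): ac, ad, ae, af, ag, bc, bd, be, bf, bg, ce, cg, de, df, dg, ef, eg, fg
  2-simplices (12): ace, acg, adf, adg, aef, bce, bcg, bde, bdf, bfg, deg, efg

so the chain groups are C_0 ≅ Z^7, C_1 ≅ Z^18, C_2 ≅ Z^12.

∂_1: C_1 → C_0 sends each edge [p,q] (with p < q) to q − p. For instance
  ∂de = e − d.
The resulting 7×18 matrix has rank 6, and its Smith normal form has invariant factors (1,1,1,1,1,1).

The boundary map ∂_2: C_2 → C_1 maps a triangle to the signed sum of its edges. For instance
  ∂bde = de − be + bd,
  ∂efg = fg − eg + ef.
The 18×12 boundary matrix has rank 12 and Smith normal form diag(1,1,1,1,1,1,1,1,1,1,1,2).

Now H_k = ker ∂_k / im ∂_{k+1}, so:

  H_0: rank C_0 − rank ∂_1 = 7 − 6 = 1, and the invariant factors of ∂_1 are all 1, so H_0 ≅ Z.

H_0 = Z.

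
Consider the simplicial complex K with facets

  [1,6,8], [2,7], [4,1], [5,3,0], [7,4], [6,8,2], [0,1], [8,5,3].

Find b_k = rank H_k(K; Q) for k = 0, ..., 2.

We work with the vertex ordering 0 < 1 < 2 < 3 < 4 < 5 < 6 < 7 < 8. The simplices of K, each written with vertices in increasing order, are:

  0-simplices (9): [0], [1], [2], [3], [4], [5], [6], [7], [8]
  1-simplices (14): [0,1], [0,3], [0,5], [1,4], [1,6], [1,8], [2,6], [2,7], [2,8], [3,5], [3,8], [4,7], [5,8], [6,8]
  2-simplices (4): [0,3,5], [1,6,8], [2,6,8], [3,5,8]

so the chain groups are C_0 ≅ Z^9, C_1 ≅ Z^14, C_2 ≅ Z^4.

Boundary ∂_1: C_1 → C_0 sends each edge [p,q] (with p < q) to q − p.
This gives a 9×14 integer matrix of rank 8; reducing to Smith normal form yields diagonal entries (1,1,1,1,1,1,1,1).

The boundary map ∂_2: C_2 → C_1 sends each 2-simplex [p,q,r] to [q,r] − [p,r] + [p,q]. For instance
  ∂[1,6,8] = [6,8] − [1,8] + [1,6],
  ∂[0,3,5] = [3,5] − [0,5] + [0,3].
The 14×4 boundary matrix has rank 4 and Smith normal form diag(1,1,1,1).

Computing H_k = (kernel of ∂_k) / (image of ∂_{k+1}):

  H_0: rank C_0 − rank ∂_1 = 9 − 8 = 1, and the invariant factors of ∂_1 are all 1, so H_0 ≅ Z.
  H_1: rank ker ∂_1 − rank ∂_2 = (14 − 8) − 4 = 2, and the invariant factors of ∂_2 are all 1, so H_1 ≅ Z^2.
  H_2: rank ker ∂_2 − rank ∂_3 = (4 − 4) − 0 = 0, and there is no ∂_3, so H_2 ≅ 0.

Hence the Betti numbers are b_0 = 1, b_1 = 2, b_2 = 0.

b_0 = 1, b_1 = 2, b_2 = 0.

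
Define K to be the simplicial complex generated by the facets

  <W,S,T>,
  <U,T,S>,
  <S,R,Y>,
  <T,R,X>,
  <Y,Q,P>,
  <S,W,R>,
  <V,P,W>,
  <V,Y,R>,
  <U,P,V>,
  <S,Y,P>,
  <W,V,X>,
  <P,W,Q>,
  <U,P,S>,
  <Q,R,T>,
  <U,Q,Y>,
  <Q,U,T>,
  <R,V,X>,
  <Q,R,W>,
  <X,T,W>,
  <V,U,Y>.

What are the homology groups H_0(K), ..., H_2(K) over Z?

We work with the vertex ordering P < Q < R < S < T < U < V < W < X < Y. The simplices of K, each written with vertices in increasing order, are:

  0-simplices (10): P, Q, R, S, T, U, V, W, X, Y
  1-simplices (30): PQ, PS, PU, PV, PW, PY, QR, QT, QU, QW, QY, RS, RT, RV, RW, RX, RY, ST, SU, SW, SY, TU, TW, TX, UV, UY, VW, VX, VY, WX
  2-simplices (20): PQW, PQY, PSU, PSY, PUV, PVW, QRT, QRW, QTU, QUY, RSW, RSY, RTX, RVX, RVY, STU, STW, TWX, UVY, VWX

Hence C_0 ≅ Z^10, C_1 ≅ Z^30, C_2 ≅ Z^20.

The boundary map ∂_1: C_1 → C_0 maps an edge to its endpoints' difference, ∂[p,q] = q − p. For instance
  ∂PW = W − P.
As a 10×30 matrix over Z this has rank 9, with invariant factors (1,1,1,1,1,1,1,1,1).

Boundary ∂_2: C_2 → C_1 acts by ∂[p,q,r] = [q,r] − [p,r] + [p,q]. For instance
  ∂RVX = VX − RX + RV,
  ∂RVY = VY − RY + RV.
This gives a 30×20 integer matrix of rank 20; reducing to Smith normal form yields diagonal entries (1,1,1,1,1,1,1,1,1,1,1,1,1,1,1,1,1,1,1,2).

From H_k ≅ ker(∂_k) / im(∂_{k+1}) we obtain:

  H_0: rank C_0 − rank ∂_1 = 10 − 9 = 1, and the invariant factors of ∂_1 are all 1, so H_0 ≅ Z.
  H_1: rank ker ∂_1 − rank ∂_2 = (30 − 9) − 20 = 1, and ∂_2 has invariant factor 2 > 1, so H_1 ≅ Z × Z/2.
  H_2: rank ker ∂_2 − rank ∂_3 = (20 − 20) − 0 = 0, and there is no ∂_3, so H_2 ≅ 0.

As a check, the Euler characteristic is 10 − 30 + 20 = 0, which agrees with 1 − 1 + 0 = 0.
(K is a triangulation of the Klein bottle.)

H_0 = Z,  H_1 = Z × Z/2,  H_2 = 0.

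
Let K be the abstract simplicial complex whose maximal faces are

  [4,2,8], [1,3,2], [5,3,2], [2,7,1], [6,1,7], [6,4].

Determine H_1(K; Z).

Fix the vertex order 1 < 2 < 3 < 4 < 5 < 6 < 7 < 8 and write every simplex with vertices in increasing order. Then dim K = 2 and the simplices of K are:

  0-simplices (8): [1], [2], [3], [4], [5], [6], [7], [8]
  1-simplices (13): [1,2], [1,3], [1,6], [1,7], [2,3], [2,4], [2,5], [2,7], [2,8], [3,5], [4,6], [4,8], [6,7]
  2-simplices (5): [1,2,3], [1,2,7], [1,6,7], [2,3,5], [2,4,8]

Hence C_0 ≅ Z^8, C_1 ≅ Z^13, C_2 ≅ Z^5.

Boundary ∂_1: C_1 → C_0 maps an edge to its endpoints' difference, ∂[p,q] = q − p. For instance
  ∂[2,8] = [8] − [2].
The 8×13 boundary matrix has rank 7 and Smith normal form diag(1,1,1,1,1,1,1).

Boundary ∂_2: C_2 → C_1 sends each 2-simplex [p,q,r] to [q,r] − [p,r] + [p,q]. For instance
  ∂[2,4,8] = [4,8] − [2,8] + [2,4],
  ∂[1,2,3] = [2,3] − [1,3] + [1,2].
This gives a 13×5 integer matrix of rank 5; reducing to Smith normal form yields diagonal entries (1,1,1,1,1).

Reading off H_k = ker ∂_k / im ∂_{k+1}:

  H_1: rank ker ∂_1 − rank ∂_2 = (13 − 7) − 5 = 1, and the invariant factors of ∂_2 are all 1, so H_1 = Z.

H_1 = Z.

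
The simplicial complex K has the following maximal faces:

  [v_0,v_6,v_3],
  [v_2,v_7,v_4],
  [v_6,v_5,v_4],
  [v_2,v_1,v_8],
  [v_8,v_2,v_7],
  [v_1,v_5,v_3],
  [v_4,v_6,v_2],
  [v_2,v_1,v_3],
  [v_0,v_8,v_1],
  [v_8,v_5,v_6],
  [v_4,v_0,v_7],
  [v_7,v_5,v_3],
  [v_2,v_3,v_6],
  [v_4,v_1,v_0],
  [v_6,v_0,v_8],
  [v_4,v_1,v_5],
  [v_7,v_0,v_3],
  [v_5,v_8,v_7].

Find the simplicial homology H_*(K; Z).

H_0 = Z,  H_1 = Z^2,  H_2 = Z.

We work with the vertex ordering v_0 < v_1 < v_2 < v_3 < v_4 < v_5 < v_6 < v_7 < v_8. The simplices of K, each written with vertices in increasing order, are:

  0-simplices (9): [v_0], [v_1], [v_2], [v_3], [v_4], [v_5], [v_6], [v_7], [v_8]
  1-simplices (27): (27 of them)
  2-simplices (18): (18 of them)

so the chain groups are C_0 ≅ Z^9, C_1 ≅ Z^27, C_2 ≅ Z^18.

Boundary ∂_1: C_1 → C_0 sends each edge [p,q] (with p < q) to q − p. For instance
  ∂[v_2,v_8] = [v_8] − [v_2].
The resulting 9×27 matrix has rank 8, and its Smith normal form has invariant factors (1,1,1,1,1,1,1,1).

∂_2: C_2 → C_1 maps a triangle to the signed sum of its edges. For instance
  ∂[v_0,v_1,v_8] = [v_1,v_8] − [v_0,v_8] + [v_0,v_1],
  ∂[v_2,v_4,v_6] = [v_4,v_6] − [v_2,v_6] + [v_2,v_4].
As a 27×18 matrix over Z this has rank 17, with invariant factors (1,1,1,1,1,1,1,1,1,1,1,1,1,1,1,1,1).

Reading off H_k = ker ∂_k / im ∂_{k+1}:

  H_0: rank C_0 − rank ∂_1 = 9 − 8 = 1, and the invariant factors of ∂_1 are all 1, so H_0 ≅ Z.
  H_1: rank ker ∂_1 − rank ∂_2 = (27 − 8) − 17 = 2, and the invariant factors of ∂_2 are all 1, so H_1 ≅ Z^2.
  H_2: rank ker ∂_2 − rank ∂_3 = (18 − 17) − 0 = 1, and there is no ∂_3, so H_2 ≅ Z.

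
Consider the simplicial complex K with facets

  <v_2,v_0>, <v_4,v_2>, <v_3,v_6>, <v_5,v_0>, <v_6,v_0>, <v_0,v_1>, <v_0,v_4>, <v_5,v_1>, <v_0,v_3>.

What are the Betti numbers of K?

b_0 = 1, b_1 = 3.

K has 7 vertices, 9 edges.
rank ∂_0 = 0, rank ∂_1 = 6 ⇒ b_0 = 7 − 0 − 6 = 1; all invariant factors of ∂_1 are 1 so no torsion. So H_0 ≅ Z.
rank ∂_1 = 6, rank ∂_2 = 0 ⇒ b_1 = 9 − 6 − 0 = 3. So H_1 ≅ Z^3.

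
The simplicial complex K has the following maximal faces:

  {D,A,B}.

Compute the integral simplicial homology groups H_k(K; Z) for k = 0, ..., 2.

H_0 ≅ Z,  H_1 = 0,  H_2 = 0.

Fix the vertex order A < B < D and write every simplex with vertices in increasing order. Then dim K = 2 and the simplices of K are:

  0-simplices (3): A, B, D
  1-simplices (3): AB, AD, BD
  2-simplices (1): ABD

Hence C_0 ≅ Z^3, C_1 ≅ Z^3, C_2 ≅ Z^1.

∂_1: C_1 → C_0 sends each edge [p,q] (with p < q) to q − p. For instance
  ∂BD = D − B.
As a 3×3 matrix over Z this has rank 2, with invariant factors (1,1).

∂_2: C_2 → C_1 sends each 2-simplex [p,q,r] to [q,r] − [p,r] + [p,q]. For instance
  ∂ABD = BD − AD + AB.
The resulting 3×1 matrix has rank 1, and its Smith normal form has invariant factors (1).

Now H_k = ker ∂_k / im ∂_{k+1}, so:

  H_0: rank C_0 − rank ∂_1 = 3 − 2 = 1, and the invariant factors of ∂_1 are all 1, so H_0 ≅ Z.
  H_1: rank ker ∂_1 − rank ∂_2 = (3 − 2) − 1 = 0, and the invariant factors of ∂_2 are all 1, so H_1 ≅ 0.
  H_2: rank ker ∂_2 − rank ∂_3 = (1 − 1) − 0 = 0, and there is no ∂_3, so H_2 ≅ 0.

As a check, the Euler characteristic is 3 − 3 + 1 = 1, which agrees with 1 − 0 + 0 = 1.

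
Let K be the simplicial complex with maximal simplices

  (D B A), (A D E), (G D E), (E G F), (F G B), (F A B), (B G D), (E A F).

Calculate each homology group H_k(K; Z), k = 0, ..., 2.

Take the total order A < B < D < E < F < G on the vertex set. Then K (dimension 2) consists of the simplices:

  0-simplices (6): A, B, D, E, F, G
  1-simplices (12): AB, AD, AE, AF, BD, BF, BG, DE, DG, EF, EG, FG
  2-simplices (8): ABD, ABF, ADE, AEF, BDG, BFG, DEG, EFG

so the chain groups are C_0 ≅ Z^6, C_1 ≅ Z^12, C_2 ≅ Z^8.

Boundary ∂_1: C_1 → C_0 is given by ∂[p,q] = [q] − [p]. For instance
  ∂BD = D − B.
As a 6×12 matrix over Z this has rank 5, with invariant factors (1,1,1,1,1).

∂_2: C_2 → C_1 acts by ∂[p,q,r] = [q,r] − [p,r] + [p,q]. For instance
  ∂BDG = DG − BG + BD,
  ∂BFG = FG − BG + BF.
As a 12×8 matrix over Z this has rank 7, with invariant factors (1,1,1,1,1,1,1).

From H_k ≅ ker(∂_k) / im(∂_{k+1}) we obtain:

  H_0: rank C_0 − rank ∂_1 = 6 − 5 = 1, and the invariant factors of ∂_1 are all 1, so H_0 ≅ Z.
  H_1: rank ker ∂_1 − rank ∂_2 = (12 − 5) − 7 = 0, and the invariant factors of ∂_2 are all 1, so H_1 ≅ 0.
  H_2: rank ker ∂_2 − rank ∂_3 = (8 − 7) − 0 = 1, and there is no ∂_3, so H_2 ≅ Z.

As a check, the Euler characteristic is 6 − 12 + 8 = 2, which agrees with 1 − 0 + 1 = 2.
(K is a triangulation of the 2-sphere S^2.)

H_0 = Z,  H_1 = 0,  H_2 = Z.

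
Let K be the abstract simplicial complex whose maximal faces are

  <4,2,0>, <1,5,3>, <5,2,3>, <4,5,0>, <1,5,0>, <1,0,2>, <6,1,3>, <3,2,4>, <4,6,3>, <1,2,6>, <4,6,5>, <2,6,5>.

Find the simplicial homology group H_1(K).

H_1 = Z_2.

Fix the vertex order 0 < 1 < 2 < 3 < 4 < 5 < 6 and write every simplex with vertices in increasing order. Then dim K = 2 and the simplices of K are:

  0-simplices (7): [0], [1], [2], [3], [4], [5], [6]
  1-simplices (18): [0,1], [0,2], [0,4], [0,5], [1,2], [1,3], [1,5], [1,6], [2,3], [2,4], [2,5], [2,6], [3,4], [3,5], [3,6], [4,5], [4,6], [5,6]
  2-simplices (12): [0,1,2], [0,1,5], [0,2,4], [0,4,5], [1,2,6], [1,3,5], [1,3,6], [2,3,4], [2,3,5], [2,5,6], [3,4,6], [4,5,6]

giving chain groups C_0 ≅ Z^7, C_1 ≅ Z^18, C_2 ≅ Z^12.

The boundary map ∂_1: C_1 → C_0 maps an edge to its endpoints' difference, ∂[p,q] = q − p. For instance
  ∂[0,4] = [4] − [0].
As a 7×18 matrix over Z this has rank 6, with invariant factors (1,1,1,1,1,1).

The boundary map ∂_2: C_2 → C_1 sends each 2-simplex [p,q,r] to [q,r] − [p,r] + [p,q]. For instance
  ∂[2,5,6] = [5,6] − [2,6] + [2,5],
  ∂[1,3,6] = [3,6] − [1,6] + [1,3].
The resulting 18×12 matrix has rank 12, and its Smith normal form has invariant factors (1,1,1,1,1,1,1,1,1,1,1,2).

Computing H_k = (kernel of ∂_k) / (image of ∂_{k+1}):

  H_1: rank ker ∂_1 − rank ∂_2 = (18 − 6) − 12 = 0, and ∂_2 has invariant factor 2 > 1, so H_1 ≅ Z_2.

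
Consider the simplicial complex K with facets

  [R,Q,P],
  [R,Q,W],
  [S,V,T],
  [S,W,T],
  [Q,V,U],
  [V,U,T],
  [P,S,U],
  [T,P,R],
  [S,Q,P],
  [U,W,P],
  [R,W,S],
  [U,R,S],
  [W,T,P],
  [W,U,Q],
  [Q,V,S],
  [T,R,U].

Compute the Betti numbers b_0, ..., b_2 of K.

K has 8 vertices, 24 edges, 16 triangles.
rank ∂_0 = 0, rank ∂_1 = 7 ⇒ b_0 = 8 − 0 − 7 = 1; all invariant factors of ∂_1 are 1 so no torsion. So H_0 ≅ Z.
rank ∂_1 = 7, rank ∂_2 = 15 ⇒ b_1 = 24 − 7 − 15 = 2; all invariant factors of ∂_2 are 1 so no torsion. So H_1 ≅ Z^2.
rank ∂_2 = 15, rank ∂_3 = 0 ⇒ b_2 = 16 − 15 − 0 = 1. So H_2 ≅ Z.

b_0 = 1, b_1 = 2, b_2 = 1.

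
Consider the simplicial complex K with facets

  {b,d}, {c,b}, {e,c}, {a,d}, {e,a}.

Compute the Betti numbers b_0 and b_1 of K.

We work with the vertex ordering a < b < c < d < e. The simplices of K, each written with vertices in increasing order, are:

  0-simplices (5): a, b, c, d, e
  1-simplices (5): ad, ae, bc, bd, ce

giving chain groups C_0 ≅ Z^5, C_1 ≅ Z^5.

The boundary map ∂_1: C_1 → C_0 is given by ∂[p,q] = [q] − [p]. For instance
  ∂bd = d − b.
This gives a 5×5 integer matrix of rank 4; reducing to Smith normal form yields diagonal entries (1,1,1,1).

From H_k ≅ ker(∂_k) / im(∂_{k+1}) we obtain:

  H_0: rank C_0 − rank ∂_1 = 5 − 4 = 1, and the invariant factors of ∂_1 are all 1, so H_0 ≅ Z.
  H_1: rank ker ∂_1 − rank ∂_2 = (5 − 4) − 0 = 1, and there is no ∂_2, so H_1 ≅ Z.

As a check, the Euler characteristic is 5 − 5 = 0, which agrees with 1 − 1 = 0.

Hence the Betti numbers are b_0 = 1, b_1 = 1.

b_0 = 1, b_1 = 1.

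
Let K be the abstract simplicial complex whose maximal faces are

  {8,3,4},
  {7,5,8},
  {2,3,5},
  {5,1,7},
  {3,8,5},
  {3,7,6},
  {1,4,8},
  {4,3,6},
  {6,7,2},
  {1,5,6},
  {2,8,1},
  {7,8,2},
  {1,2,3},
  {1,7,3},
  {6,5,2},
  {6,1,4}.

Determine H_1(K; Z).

We work with the vertex ordering 1 < 2 < 3 < 4 < 5 < 6 < 7 < 8. The simplices of K, each written with vertices in increasing order, are:

  0-simplices (8): [1], [2], [3], [4], [5], [6], [7], [8]
  1-simplices (24): (24 of them)
  2-simplices (16): [1,2,3], [1,2,8], [1,3,7], [1,4,6], [1,4,8], [1,5,6], [1,5,7], [2,3,5], [2,5,6], [2,6,7], [2,7,8], [3,4,6], [3,4,8], [3,5,8], [3,6,7], [5,7,8]

giving chain groups C_0 ≅ Z^8, C_1 ≅ Z^24, C_2 ≅ Z^16.

∂_1: C_1 → C_0 sends each edge [p,q] (with p < q) to q − p. For instance
  ∂[1,3] = [3] − [1].
As a 8×24 matrix over Z this has rank 7, with invariant factors (1,1,1,1,1,1,1).

∂_2: C_2 → C_1 maps a triangle to the signed sum of its edges. For instance
  ∂[2,6,7] = [6,7] − [2,7] + [2,6],
  ∂[5,7,8] = [7,8] − [5,8] + [5,7].
The resulting 24×16 matrix has rank 15, and its Smith normal form has invariant factors (1,1,1,1,1,1,1,1,1,1,1,1,1,1,1).

Computing H_k = (kernel of ∂_k) / (image of ∂_{k+1}):

  H_1: rank ker ∂_1 − rank ∂_2 = (24 − 7) − 15 = 2, and the invariant factors of ∂_2 are all 1, so H_1 = Z^2.

H_1 ≅ Z^2.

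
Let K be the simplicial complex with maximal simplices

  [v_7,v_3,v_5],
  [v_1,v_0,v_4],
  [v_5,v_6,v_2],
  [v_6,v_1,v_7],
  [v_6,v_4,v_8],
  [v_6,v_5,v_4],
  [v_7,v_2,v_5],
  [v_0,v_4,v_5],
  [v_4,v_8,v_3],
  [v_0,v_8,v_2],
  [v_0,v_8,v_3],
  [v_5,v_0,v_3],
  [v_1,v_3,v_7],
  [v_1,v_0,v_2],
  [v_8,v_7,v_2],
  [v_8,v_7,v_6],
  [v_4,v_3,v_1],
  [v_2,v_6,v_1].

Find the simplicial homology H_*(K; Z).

Fix the vertex order v_0 < v_1 < v_2 < v_3 < v_4 < v_5 < v_6 < v_7 < v_8 and write every simplex with vertices in increasing order. Then dim K = 2 and the simplices of K are:

  0-simplices (9): [v_0], [v_1], [v_2], [v_3], [v_4], [v_5], [v_6], [v_7], [v_8]
  1-simplices (27): (27 of them)
  2-simplices (18): (18 of them)

Hence C_0 ≅ Z^9, C_1 ≅ Z^27, C_2 ≅ Z^18.

Boundary ∂_1: C_1 → C_0 is given by ∂[p,q] = [q] − [p].
As a 9×27 matrix over Z this has rank 8, with invariant factors (1,1,1,1,1,1,1,1).

∂_2: C_2 → C_1 acts by ∂[p,q,r] = [q,r] − [p,r] + [p,q]. For instance
  ∂[v_1,v_3,v_7] = [v_3,v_7] − [v_1,v_7] + [v_1,v_3],
  ∂[v_4,v_5,v_6] = [v_5,v_6] − [v_4,v_6] + [v_4,v_5].
The 27×18 boundary matrix has rank 18 and Smith normal form diag(1,1,1,1,1,1,1,1,1,1,1,1,1,1,1,1,1,2).

Now H_k = ker ∂_k / im ∂_{k+1}, so:

  H_0: rank C_0 − rank ∂_1 = 9 − 8 = 1, and the invariant factors of ∂_1 are all 1, so H_0 = Z.
  H_1: rank ker ∂_1 − rank ∂_2 = (27 − 8) − 18 = 1, and ∂_2 has invariant factor 2 > 1, so H_1 = Z × Z/2.
  H_2: rank ker ∂_2 − rank ∂_3 = (18 − 18) − 0 = 0, and there is no ∂_3, so H_2 = 0.

As a check, the Euler characteristic is 9 − 27 + 18 = 0, which agrees with 1 − 1 + 0 = 0.
(K is a triangulation of the Klein bottle.)

H_0 ≅ Z,  H_1 ≅ Z × Z/2,  H_2 = 0.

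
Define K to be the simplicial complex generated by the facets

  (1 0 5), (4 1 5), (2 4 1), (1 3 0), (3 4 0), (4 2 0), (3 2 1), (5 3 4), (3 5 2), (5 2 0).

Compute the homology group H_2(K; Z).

We work with the vertex ordering 0 < 1 < 2 < 3 < 4 < 5. The simplices of K, each written with vertices in increasing order, are:

  0-simplices (6): [0], [1], [2], [3], [4], [5]
  1-simplices (15): [0,1], [0,2], [0,3], [0,4], [0,5], [1,2], [1,3], [1,4], [1,5], [2,3], [2,4], [2,5], [3,4], [3,5], [4,5]
  2-simplices (10): [0,1,3], [0,1,5], [0,2,4], [0,2,5], [0,3,4], [1,2,3], [1,2,4], [1,4,5], [2,3,5], [3,4,5]

giving chain groups C_0 ≅ Z^6, C_1 ≅ Z^15, C_2 ≅ Z^10.

∂_1: C_1 → C_0 is given by ∂[p,q] = [q] − [p].
This gives a 6×15 integer matrix of rank 5; reducing to Smith normal form yields diagonal entries (1,1,1,1,1).

Boundary ∂_2: C_2 → C_1 maps a triangle to the signed sum of its edges. For instance
  ∂[0,3,4] = [3,4] − [0,4] + [0,3],
  ∂[1,4,5] = [4,5] − [1,5] + [1,4].
This gives a 15×10 integer matrix of rank 10; reducing to Smith normal form yields diagonal entries (1,1,1,1,1,1,1,1,1,2).

From H_k ≅ ker(∂_k) / im(∂_{k+1}) we obtain:

  H_2: rank ker ∂_2 − rank ∂_3 = (10 − 10) − 0 = 0, and there is no ∂_3, so H_2 = 0.

H_2 = 0.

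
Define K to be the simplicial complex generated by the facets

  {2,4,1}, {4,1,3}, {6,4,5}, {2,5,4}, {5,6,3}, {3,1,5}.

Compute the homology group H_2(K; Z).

H_2 ≅ 0.

K has 6 vertices, 12 edges, 6 triangles.
rank ∂_2 = 6, rank ∂_3 = 0 ⇒ b_2 = 6 − 6 − 0 = 0. So H_2 ≅ 0.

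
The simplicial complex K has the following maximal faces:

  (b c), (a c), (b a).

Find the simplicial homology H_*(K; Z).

H_0 ≅ Z,  H_1 ≅ Z.

Fix the vertex order a < b < c and write every simplex with vertices in increasing order. Then dim K = 1 and the simplices of K are:

  0-simplices (3): a, b, c
  1-simplices (3): ab, ac, bc

giving chain groups C_0 ≅ Z^3, C_1 ≅ Z^3.

∂_1: C_1 → C_0 is given by ∂[p,q] = [q] − [p]. For instance
  ∂bc = c − b.
The resulting 3×3 matrix has rank 2, and its Smith normal form has invariant factors (1,1).

From H_k ≅ ker(∂_k) / im(∂_{k+1}) we obtain:

  H_0: rank C_0 − rank ∂_1 = 3 − 2 = 1, and the invariant factors of ∂_1 are all 1, so H_0 = Z.
  H_1: rank ker ∂_1 − rank ∂_2 = (3 − 2) − 0 = 1, and there is no ∂_2, so H_1 = Z.

As a check, the Euler characteristic is 3 − 3 = 0, which agrees with 1 − 1 = 0.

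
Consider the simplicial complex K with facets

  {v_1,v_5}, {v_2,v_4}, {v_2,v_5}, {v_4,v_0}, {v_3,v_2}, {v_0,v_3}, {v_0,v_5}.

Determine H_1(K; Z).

H_1 ≅ Z^2.

We work with the vertex ordering v_0 < v_1 < v_2 < v_3 < v_4 < v_5. The simplices of K, each written with vertices in increasing order, are:

  0-simplices (6): [v_0], [v_1], [v_2], [v_3], [v_4], [v_5]
  1-simplices (7): [v_0,v_3], [v_0,v_4], [v_0,v_5], [v_1,v_5], [v_2,v_3], [v_2,v_4], [v_2,v_5]

giving chain groups C_0 ≅ Z^6, C_1 ≅ Z^7.

Boundary ∂_1: C_1 → C_0 is given by ∂[p,q] = [q] − [p].
This gives a 6×7 integer matrix of rank 5; reducing to Smith normal form yields diagonal entries (1,1,1,1,1).

From H_k ≅ ker(∂_k) / im(∂_{k+1}) we obtain:

  H_1: rank ker ∂_1 − rank ∂_2 = (7 − 5) − 0 = 2, and there is no ∂_2, so H_1 ≅ Z^2.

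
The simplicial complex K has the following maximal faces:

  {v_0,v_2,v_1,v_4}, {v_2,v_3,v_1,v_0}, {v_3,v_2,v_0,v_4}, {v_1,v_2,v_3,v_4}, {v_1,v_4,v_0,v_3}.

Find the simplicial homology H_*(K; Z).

Order the vertices as v_0 < v_1 < v_2 < v_3 < v_4. Listing each simplex with vertices in this order, K has dimension 3 with simplices:

  0-simplices (5): [v_0], [v_1], [v_2], [v_3], [v_4]
  1-simplices (10): [v_0,v_1], [v_0,v_2], [v_0,v_3], [v_0,v_4], [v_1,v_2], [v_1,v_3], [v_1,v_4], [v_2,v_3], [v_2,v_4], [v_3,v_4]
  2-simplices (10): [v_0,v_1,v_2], [v_0,v_1,v_3], [v_0,v_1,v_4], [v_0,v_2,v_3], [v_0,v_2,v_4], [v_0,v_3,v_4], [v_1,v_2,v_3], [v_1,v_2,v_4], [v_1,v_3,v_4], [v_2,v_3,v_4]
  3-simplices (5): [v_0,v_1,v_2,v_3], [v_0,v_1,v_2,v_4], [v_0,v_1,v_3,v_4], [v_0,v_2,v_3,v_4], [v_1,v_2,v_3,v_4]

so the chain groups are C_0 ≅ Z^5, C_1 ≅ Z^10, C_2 ≅ Z^10, C_3 ≅ Z^5.

The boundary map ∂_1: C_1 → C_0 is given by ∂[p,q] = [q] − [p]. For instance
  ∂[v_3,v_4] = [v_4] − [v_3].
As a 5×10 matrix over Z this has rank 4, with invariant factors (1,1,1,1).

∂_2: C_2 → C_1 acts by ∂[p,q,r] = [q,r] − [p,r] + [p,q]. For instance
  ∂[v_1,v_2,v_3] = [v_2,v_3] − [v_1,v_3] + [v_1,v_2],
  ∂[v_0,v_1,v_3] = [v_1,v_3] − [v_0,v_3] + [v_0,v_1].
The 10×10 boundary matrix has rank 6 and Smith normal form diag(1,1,1,1,1,1).

The boundary map ∂_3: C_3 → C_2 sends each 3-simplex σ to the alternating sum Σ_i (−1)^i (σ with its i-th vertex removed). For instance
  ∂[v_0,v_1,v_2,v_3] = [v_1,v_2,v_3] − [v_0,v_2,v_3] + [v_0,v_1,v_3] − [v_0,v_1,v_2],
  ∂[v_1,v_2,v_3,v_4] = [v_2,v_3,v_4] − [v_1,v_3,v_4] + [v_1,v_2,v_4] − [v_1,v_2,v_3].
This gives a 10×5 integer matrix of rank 4; reducing to Smith normal form yields diagonal entries (1,1,1,1).

Computing H_k = (kernel of ∂_k) / (image of ∂_{k+1}):

  H_0: rank C_0 − rank ∂_1 = 5 − 4 = 1, and the invariant factors of ∂_1 are all 1, so H_0 = Z.
  H_1: rank ker ∂_1 − rank ∂_2 = (10 − 4) − 6 = 0, and the invariant factors of ∂_2 are all 1, so H_1 = 0.
  H_2: rank ker ∂_2 − rank ∂_3 = (10 − 6) − 4 = 0, and the invariant factors of ∂_3 are all 1, so H_2 = 0.
  H_3: rank ker ∂_3 − rank ∂_4 = (5 − 4) − 0 = 1, and there is no ∂_4, so H_3 = Z.

(K is a triangulation of the 3-sphere S^3.)

H_0 ≅ Z,  H_1 = 0,  H_2 = 0,  H_3 ≅ Z.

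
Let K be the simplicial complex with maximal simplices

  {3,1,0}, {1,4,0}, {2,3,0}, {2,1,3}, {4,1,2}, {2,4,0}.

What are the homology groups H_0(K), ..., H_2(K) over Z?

H_0 = Z,  H_1 = 0,  H_2 = Z.

K has 5 vertices, 9 edges, 6 triangles.
rank ∂_0 = 0, rank ∂_1 = 4 ⇒ b_0 = 5 − 0 − 4 = 1; all invariant factors of ∂_1 are 1 so no torsion. So H_0 = Z.
rank ∂_1 = 4, rank ∂_2 = 5 ⇒ b_1 = 9 − 4 − 5 = 0; all invariant factors of ∂_2 are 1 so no torsion. So H_1 = 0.
rank ∂_2 = 5, rank ∂_3 = 0 ⇒ b_2 = 6 − 5 − 0 = 1. So H_2 = Z.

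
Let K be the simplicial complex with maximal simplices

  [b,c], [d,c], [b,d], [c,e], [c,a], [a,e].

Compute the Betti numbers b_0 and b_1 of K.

We work with the vertex ordering a < b < c < d < e. The simplices of K, each written with vertices in increasing order, are:

  0-simplices (5): a, b, c, d, e
  1-simplices (6): ac, ae, bc, bd, cd, ce

giving chain groups C_0 ≅ Z^5, C_1 ≅ Z^6.

Boundary ∂_1: C_1 → C_0 is given by ∂[p,q] = [q] − [p].
The 5×6 boundary matrix has rank 4 and Smith normal form diag(1,1,1,1).

Reading off H_k = ker ∂_k / im ∂_{k+1}:

  H_0: rank C_0 − rank ∂_1 = 5 − 4 = 1, and the invariant factors of ∂_1 are all 1, so H_0 ≅ Z.
  H_1: rank ker ∂_1 − rank ∂_2 = (6 − 4) − 0 = 2, and there is no ∂_2, so H_1 ≅ Z^2.

As a check, the Euler characteristic is 5 − 6 = -1, which agrees with 1 − 2 = -1.

Hence the Betti numbers are b_0 = 1, b_1 = 2.

b_0 = 1, b_1 = 2.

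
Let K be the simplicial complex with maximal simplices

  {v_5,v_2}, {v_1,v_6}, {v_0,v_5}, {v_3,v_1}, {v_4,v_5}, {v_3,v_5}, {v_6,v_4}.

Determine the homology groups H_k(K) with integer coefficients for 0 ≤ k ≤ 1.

H_0 ≅ Z,  H_1 ≅ Z.

K has 7 vertices, 7 edges.
rank ∂_0 = 0, rank ∂_1 = 6 ⇒ b_0 = 7 − 0 − 6 = 1; all invariant factors of ∂_1 are 1 so no torsion. So H_0 = Z.
rank ∂_1 = 6, rank ∂_2 = 0 ⇒ b_1 = 7 − 6 − 0 = 1. So H_1 = Z.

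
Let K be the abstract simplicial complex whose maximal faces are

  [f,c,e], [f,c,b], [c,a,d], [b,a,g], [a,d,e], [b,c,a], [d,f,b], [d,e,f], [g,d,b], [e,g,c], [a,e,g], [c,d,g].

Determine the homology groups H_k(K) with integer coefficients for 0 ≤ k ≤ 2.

H_0 = Z,  H_1 = Z/2,  H_2 = 0.

Order the vertices as a < b < c < d < e < f < g. Listing each simplex with vertices in this order, K has dimension 2 with simplices:

  0-simplices (7): a, b, c, d, e, f, g
  1-simplices (18): ab, ac, ad, ae, ag, bc, bd, bf, bg, cd, ce, cf, cg, de, df, dg, ef, eg
  2-simplices (12): abc, abg, acd, ade, aeg, bcf, bdf, bdg, cdg, cef, ceg, def

Hence C_0 ≅ Z^7, C_1 ≅ Z^18, C_2 ≅ Z^12.

Boundary ∂_1: C_1 → C_0 is given by ∂[p,q] = [q] − [p]. For instance
  ∂bg = g − b.
The resulting 7×18 matrix has rank 6, and its Smith normal form has invariant factors (1,1,1,1,1,1).

Boundary ∂_2: C_2 → C_1 sends each 2-simplex [p,q,r] to [q,r] − [p,r] + [p,q]. For instance
  ∂def = ef − df + de,
  ∂abc = bc − ac + ab.
This gives a 18×12 integer matrix of rank 12; reducing to Smith normal form yields diagonal entries (1,1,1,1,1,1,1,1,1,1,1,2).

From H_k ≅ ker(∂_k) / im(∂_{k+1}) we obtain:

  H_0: rank C_0 − rank ∂_1 = 7 − 6 = 1, and the invariant factors of ∂_1 are all 1, so H_0 ≅ Z.
  H_1: rank ker ∂_1 − rank ∂_2 = (18 − 6) − 12 = 0, and ∂_2 has invariant factor 2 > 1, so H_1 ≅ Z/2.
  H_2: rank ker ∂_2 − rank ∂_3 = (12 − 12) − 0 = 0, and there is no ∂_3, so H_2 ≅ 0.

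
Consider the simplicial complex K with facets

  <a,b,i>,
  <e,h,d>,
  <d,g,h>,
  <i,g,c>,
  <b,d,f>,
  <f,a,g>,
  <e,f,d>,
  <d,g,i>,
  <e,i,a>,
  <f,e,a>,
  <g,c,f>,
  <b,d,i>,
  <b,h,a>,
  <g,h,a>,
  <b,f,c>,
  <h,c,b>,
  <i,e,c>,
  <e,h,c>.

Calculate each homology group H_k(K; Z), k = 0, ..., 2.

Fix the vertex order a < b < c < d < e < f < g < h < i and write every simplex with vertices in increasing order. Then dim K = 2 and the simplices of K are:

  0-simplices (9): a, b, c, d, e, f, g, h, i
  1-simplices (27): ab, ae, af, ag, ah, ai, bc, bd, bf, bh, bi, ce, cf, cg, ch, ci, de, df, dg, dh, di, ef, eh, ei, fg, gh, gi
  2-simplices (18): abh, abi, aef, aei, afg, agh, bcf, bch, bdf, bdi, ceh, cei, cfg, cgi, def, deh, dgh, dgi

Hence C_0 ≅ Z^9, C_1 ≅ Z^27, C_2 ≅ Z^18.

∂_1: C_1 → C_0 sends each edge [p,q] (with p < q) to q − p. For instance
  ∂ei = i − e.
The resulting 9×27 matrix has rank 8, and its Smith normal form has invariant factors (1,1,1,1,1,1,1,1).

Boundary ∂_2: C_2 → C_1 sends each 2-simplex [p,q,r] to [q,r] − [p,r] + [p,q]. For instance
  ∂cei = ei − ci + ce,
  ∂cfg = fg − cg + cf.
The resulting 27×18 matrix has rank 17, and its Smith normal form has invariant factors (1,1,1,1,1,1,1,1,1,1,1,1,1,1,1,1,1).

Computing H_k = (kernel of ∂_k) / (image of ∂_{k+1}):

  H_0: rank C_0 − rank ∂_1 = 9 − 8 = 1, and the invariant factors of ∂_1 are all 1, so H_0 ≅ Z.
  H_1: rank ker ∂_1 − rank ∂_2 = (27 − 8) − 17 = 2, and the invariant factors of ∂_2 are all 1, so H_1 ≅ Z^2.
  H_2: rank ker ∂_2 − rank ∂_3 = (18 − 17) − 0 = 1, and there is no ∂_3, so H_2 ≅ Z.

As a check, the Euler characteristic is 9 − 27 + 18 = 0, which agrees with 1 − 2 + 1 = 0.
(K is a triangulation of the torus T^2.)

H_0 = Z,  H_1 = Z^2,  H_2 = Z.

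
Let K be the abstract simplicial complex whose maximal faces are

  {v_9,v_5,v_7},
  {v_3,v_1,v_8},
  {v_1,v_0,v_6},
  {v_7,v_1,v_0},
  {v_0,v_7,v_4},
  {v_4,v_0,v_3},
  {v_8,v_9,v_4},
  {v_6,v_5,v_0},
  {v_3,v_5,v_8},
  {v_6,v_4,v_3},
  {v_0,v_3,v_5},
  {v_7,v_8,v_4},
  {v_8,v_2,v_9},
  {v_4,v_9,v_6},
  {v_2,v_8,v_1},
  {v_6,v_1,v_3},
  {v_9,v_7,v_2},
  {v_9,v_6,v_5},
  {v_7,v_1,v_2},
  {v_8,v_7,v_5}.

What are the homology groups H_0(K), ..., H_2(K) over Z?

Fix the vertex order v_0 < v_1 < v_2 < v_3 < v_4 < v_5 < v_6 < v_7 < v_8 < v_9 and write every simplex with vertices in increasing order. Then dim K = 2 and the simplices of K are:

  0-simplices (10): [v_0], [v_1], [v_2], [v_3], [v_4], [v_5], [v_6], [v_7], [v_8], [v_9]
  1-simplices (30): (30 of them)
  2-simplices (20): (20 of them)

Hence C_0 ≅ Z^10, C_1 ≅ Z^30, C_2 ≅ Z^20.

Boundary ∂_1: C_1 → C_0 maps an edge to its endpoints' difference, ∂[p,q] = q − p. For instance
  ∂[v_5,v_8] = [v_8] − [v_5].
This gives a 10×30 integer matrix of rank 9; reducing to Smith normal form yields diagonal entries (1,1,1,1,1,1,1,1,1).

Boundary ∂_2: C_2 → C_1 maps a triangle to the signed sum of its edges. For instance
  ∂[v_4,v_7,v_8] = [v_7,v_8] − [v_4,v_8] + [v_4,v_7],
  ∂[v_0,v_3,v_4] = [v_3,v_4] − [v_0,v_4] + [v_0,v_3].
This gives a 30×20 integer matrix of rank 20; reducing to Smith normal form yields diagonal entries (1,1,1,1,1,1,1,1,1,1,1,1,1,1,1,1,1,1,1,2).

Computing H_k = (kernel of ∂_k) / (image of ∂_{k+1}):

  H_0: rank C_0 − rank ∂_1 = 10 − 9 = 1, and the invariant factors of ∂_1 are all 1, so H_0 ≅ Z.
  H_1: rank ker ∂_1 − rank ∂_2 = (30 − 9) − 20 = 1, and ∂_2 has invariant factor 2 > 1, so H_1 ≅ Z ⊕ Z_2.
  H_2: rank ker ∂_2 − rank ∂_3 = (20 − 20) − 0 = 0, and there is no ∂_3, so H_2 ≅ 0.

(K is a triangulation of the Klein bottle.)

H_0 = Z,  H_1 = Z ⊕ Z_2,  H_2 = 0.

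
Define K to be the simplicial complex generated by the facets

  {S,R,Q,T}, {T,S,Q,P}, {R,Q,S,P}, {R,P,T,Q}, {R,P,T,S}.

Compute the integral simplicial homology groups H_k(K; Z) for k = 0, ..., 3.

We work with the vertex ordering P < Q < R < S < T. The simplices of K, each written with vertices in increasing order, are:

  0-simplices (5): P, Q, R, S, T
  1-simplices (10): PQ, PR, PS, PT, QR, QS, QT, RS, RT, ST
  2-simplices (10): PQR, PQS, PQT, PRS, PRT, PST, QRS, QRT, QST, RST
  3-simplices (5): PQRS, PQRT, PQST, PRST, QRST

giving chain groups C_0 ≅ Z^5, C_1 ≅ Z^10, C_2 ≅ Z^10, C_3 ≅ Z^5.

The boundary map ∂_1: C_1 → C_0 is given by ∂[p,q] = [q] − [p].
The 5×10 boundary matrix has rank 4 and Smith normal form diag(1,1,1,1).

The boundary map ∂_2: C_2 → C_1 acts by ∂[p,q,r] = [q,r] − [p,r] + [p,q]. For instance
  ∂RST = ST − RT + RS,
  ∂QST = ST − QT + QS.
This gives a 10×10 integer matrix of rank 6; reducing to Smith normal form yields diagonal entries (1,1,1,1,1,1).

∂_3: C_3 → C_2 sends each 3-simplex σ to the alternating sum Σ_i (−1)^i (σ with its i-th vertex removed). For instance
  ∂PQST = QST − PST + PQT − PQS,
  ∂PQRS = QRS − PRS + PQS − PQR.
The resulting 10×5 matrix has rank 4, and its Smith normal form has invariant factors (1,1,1,1).

Reading off H_k = ker ∂_k / im ∂_{k+1}:

  H_0: rank C_0 − rank ∂_1 = 5 − 4 = 1, and the invariant factors of ∂_1 are all 1, so H_0 ≅ Z.
  H_1: rank ker ∂_1 − rank ∂_2 = (10 − 4) − 6 = 0, and the invariant factors of ∂_2 are all 1, so H_1 ≅ 0.
  H_2: rank ker ∂_2 − rank ∂_3 = (10 − 6) − 4 = 0, and the invariant factors of ∂_3 are all 1, so H_2 ≅ 0.
  H_3: rank ker ∂_3 − rank ∂_4 = (5 − 4) − 0 = 1, and there is no ∂_4, so H_3 ≅ Z.

H_0 ≅ Z,  H_1 = 0,  H_2 = 0,  H_3 ≅ Z.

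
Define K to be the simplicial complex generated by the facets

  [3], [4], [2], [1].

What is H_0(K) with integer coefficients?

Fix the vertex order 1 < 2 < 3 < 4 and write every simplex with vertices in increasing order. Then dim K = 0 and the simplices of K are:

  0-simplices (4): [1], [2], [3], [4]

Hence C_0 ≅ Z^4.

Computing H_k = (kernel of ∂_k) / (image of ∂_{k+1}):

  H_0: rank C_0 − rank ∂_1 = 4 − 0 = 4, and there is no ∂_1, so H_0 = Z^4.

(K is a triangulation of a set of 4 points.)

H_0 = Z^4.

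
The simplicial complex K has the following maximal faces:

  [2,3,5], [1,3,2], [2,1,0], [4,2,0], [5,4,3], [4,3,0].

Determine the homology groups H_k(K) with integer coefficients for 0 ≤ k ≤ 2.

H_0 = Z,  H_1 = Z,  H_2 = 0.

Take the total order 0 < 1 < 2 < 3 < 4 < 5 on the vertex set. Then K (dimension 2) consists of the simplices:

  0-simplices (6): [0], [1], [2], [3], [4], [5]
  1-simplices (12): [0,1], [0,2], [0,3], [0,4], [1,2], [1,3], [2,3], [2,4], [2,5], [3,4], [3,5], [4,5]
  2-simplices (6): [0,1,2], [0,2,4], [0,3,4], [1,2,3], [2,3,5], [3,4,5]

giving chain groups C_0 ≅ Z^6, C_1 ≅ Z^12, C_2 ≅ Z^6.

Boundary ∂_1: C_1 → C_0 sends each edge [p,q] (with p < q) to q − p. For instance
  ∂[0,4] = [4] − [0].
The 6×12 boundary matrix has rank 5 and Smith normal form diag(1,1,1,1,1).

The boundary map ∂_2: C_2 → C_1 acts by ∂[p,q,r] = [q,r] − [p,r] + [p,q]. For instance
  ∂[0,3,4] = [3,4] − [0,4] + [0,3],
  ∂[0,1,2] = [1,2] − [0,2] + [0,1].
The 12×6 boundary matrix has rank 6 and Smith normal form diag(1,1,1,1,1,1).

Computing H_k = (kernel of ∂_k) / (image of ∂_{k+1}):

  H_0: rank C_0 − rank ∂_1 = 6 − 5 = 1, and the invariant factors of ∂_1 are all 1, so H_0 ≅ Z.
  H_1: rank ker ∂_1 − rank ∂_2 = (12 − 5) − 6 = 1, and the invariant factors of ∂_2 are all 1, so H_1 ≅ Z.
  H_2: rank ker ∂_2 − rank ∂_3 = (6 − 6) − 0 = 0, and there is no ∂_3, so H_2 ≅ 0.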